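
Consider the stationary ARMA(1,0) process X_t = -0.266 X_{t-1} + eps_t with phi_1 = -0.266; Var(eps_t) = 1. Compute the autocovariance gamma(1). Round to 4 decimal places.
\gamma(1) = -0.2863

Multiply the model equation by X_{t-k} and take expectations. With theta_0 = psi_0 = 1 and psi_j the MA(infinity) weights, this gives
  gamma(k) - sum_i phi_i gamma(k-i) = c_k,
  c_k = sigma^2 * sum_{j=k..q} theta_j psi_{j-k}   (c_k = 0 for k > q),
using gamma(-m) = gamma(m).
Pure AR (q = 0): c_0 = sigma^2 = 1, c_k = 0 for k >= 1.
Equations for k = 0 and k = 1 (AR order 1):
  gamma(0) = phi_1 gamma(1) + c_0
  gamma(1) = phi_1 gamma(0) + c_1
Substituting the second into the first: gamma(0) (1 - phi_1^2) = c_0 + phi_1 c_1, so
  gamma(0) = c_0 / (1 - phi_1^2) = 1 / (1 - (-0.266)^2) = 1 / 0.929244 = 1.076144.
  gamma(1) = phi_1 gamma(0) = (-0.266)(1.076144) = -0.286254.
Therefore gamma(1) = -0.2863 (to 4 decimal places).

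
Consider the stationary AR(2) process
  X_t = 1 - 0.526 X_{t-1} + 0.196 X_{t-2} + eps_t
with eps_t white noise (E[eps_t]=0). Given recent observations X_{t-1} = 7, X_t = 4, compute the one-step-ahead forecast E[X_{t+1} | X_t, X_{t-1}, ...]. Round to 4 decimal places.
E[X_{t+1} \mid \mathcal F_t] = 0.2680

For an AR(p) model X_t = c + sum_i phi_i X_{t-i} + eps_t, the
one-step-ahead conditional mean is
  E[X_{t+1} | X_t, ...] = c + sum_i phi_i X_{t+1-i}.
Substitute known values:
  E[X_{t+1} | ...] = 1 + (-0.526) * (4) + (0.196) * (7)
                   = 0.2680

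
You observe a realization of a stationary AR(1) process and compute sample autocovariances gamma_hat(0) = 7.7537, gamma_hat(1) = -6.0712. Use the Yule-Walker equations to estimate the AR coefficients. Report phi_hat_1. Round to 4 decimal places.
\hat\phi_{1} = -0.7830

The Yule-Walker equations for an AR(p) process read, in matrix form,
  Gamma_p phi = r_p,   with   (Gamma_p)_{ij} = gamma(|i - j|),
                       (r_p)_i = gamma(i),   i,j = 1..p.
Substitute the sample gammas (Toeplitz matrix and right-hand side of size 1):
  Gamma_p = [[7.7537]]
  r_p     = [-6.0712]
With p = 1 this is the single equation gamma(0) phi_1 = gamma(1):
  phi_hat_1 = gamma(1) / gamma(0) = -6.0712 / 7.7537 = -0.7830.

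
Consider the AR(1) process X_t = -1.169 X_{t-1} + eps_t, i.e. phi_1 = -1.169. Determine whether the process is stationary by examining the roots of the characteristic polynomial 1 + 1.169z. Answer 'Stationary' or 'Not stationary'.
\text{Not stationary}

The AR(p) characteristic polynomial is P(z) = 1 + 1.169z.
Stationarity requires all roots to lie outside the unit circle, i.e. |z| > 1 for every root.
This is linear in z: 1 + (1.169) z = 0  =>  z = -1/(1.169) = -0.855432,  |z| = 0.855432.
Moduli of all roots: 0.8554.
All moduli strictly greater than 1? No.
Verdict: Not stationary.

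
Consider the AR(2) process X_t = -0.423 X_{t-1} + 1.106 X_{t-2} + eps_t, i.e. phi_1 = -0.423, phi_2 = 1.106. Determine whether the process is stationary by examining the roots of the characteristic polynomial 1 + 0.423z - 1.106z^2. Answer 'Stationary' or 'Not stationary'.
\text{Not stationary}

The AR(p) characteristic polynomial is P(z) = 1 + 0.423z - 1.106z^2.
Stationarity requires all roots to lie outside the unit circle, i.e. |z| > 1 for every root.
Set 1 + (0.423) z + (-1.106) z^2 = 0, i.e. a z^2 + b z + c = 0 with a = -1.106, b = 0.423, c = 1.
Discriminant D = b^2 - 4ac = (0.423)^2 - 4*(-1.106)*1 = 0.178929 - (-4.424) = 4.602929.
D >= 0, so the roots are real: z = (-b +/- sqrt(D)) / (2a) = (-0.423 +/- 2.145444) / (-2.212).
  z_1 = (-0.423 + 2.145444) / (-2.212) = -0.7787,   |z_1| = 0.7787.
  z_2 = (-0.423 - 2.145444) / (-2.212) = 1.1611,   |z_2| = 1.1611.
Moduli of all roots: 0.7787, 1.1611.
All moduli strictly greater than 1? No.
Verdict: Not stationary.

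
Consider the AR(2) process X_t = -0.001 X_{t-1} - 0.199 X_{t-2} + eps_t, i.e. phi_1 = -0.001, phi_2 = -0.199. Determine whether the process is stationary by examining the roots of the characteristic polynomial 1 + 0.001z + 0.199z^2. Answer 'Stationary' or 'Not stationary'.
\text{Stationary}

The AR(p) characteristic polynomial is P(z) = 1 + 0.001z + 0.199z^2.
Stationarity requires all roots to lie outside the unit circle, i.e. |z| > 1 for every root.
Set 1 + (0.001) z + (0.199) z^2 = 0, i.e. a z^2 + b z + c = 0 with a = 0.199, b = 0.001, c = 1.
Discriminant D = b^2 - 4ac = (0.001)^2 - 4*(0.199)*1 = 0.000001 - (0.796) = -0.795999.
D < 0, so the roots are the complex-conjugate pair z = (-b +/- i sqrt(-D)) / (2a) = -0.0025 +/- 2.2417i.
For a conjugate pair |z|^2 = z * conj(z) = (product of roots) = c/a = 1/(0.199) = 5.025126, so |z| = sqrt(5.025126) = 2.2417 for both roots.
Moduli of all roots: 2.2417, 2.2417.
All moduli strictly greater than 1? Yes.
Verdict: Stationary.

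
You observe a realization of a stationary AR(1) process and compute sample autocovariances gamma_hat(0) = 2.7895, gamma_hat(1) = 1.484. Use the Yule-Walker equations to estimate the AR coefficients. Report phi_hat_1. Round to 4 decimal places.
\hat\phi_{1} = 0.5320

The Yule-Walker equations for an AR(p) process read, in matrix form,
  Gamma_p phi = r_p,   with   (Gamma_p)_{ij} = gamma(|i - j|),
                       (r_p)_i = gamma(i),   i,j = 1..p.
Substitute the sample gammas (Toeplitz matrix and right-hand side of size 1):
  Gamma_p = [[2.7895]]
  r_p     = [1.484]
With p = 1 this is the single equation gamma(0) phi_1 = gamma(1):
  phi_hat_1 = gamma(1) / gamma(0) = 1.484 / 2.7895 = 0.5320.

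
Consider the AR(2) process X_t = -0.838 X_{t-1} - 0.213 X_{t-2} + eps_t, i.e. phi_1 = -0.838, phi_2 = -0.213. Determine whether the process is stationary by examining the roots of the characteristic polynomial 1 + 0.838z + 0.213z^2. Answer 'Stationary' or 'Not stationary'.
\text{Stationary}

The AR(p) characteristic polynomial is P(z) = 1 + 0.838z + 0.213z^2.
Stationarity requires all roots to lie outside the unit circle, i.e. |z| > 1 for every root.
Set 1 + (0.838) z + (0.213) z^2 = 0, i.e. a z^2 + b z + c = 0 with a = 0.213, b = 0.838, c = 1.
Discriminant D = b^2 - 4ac = (0.838)^2 - 4*(0.213)*1 = 0.702244 - (0.852) = -0.149756.
D < 0, so the roots are the complex-conjugate pair z = (-b +/- i sqrt(-D)) / (2a) = -1.9671 +/- 0.9084i.
For a conjugate pair |z|^2 = z * conj(z) = (product of roots) = c/a = 1/(0.213) = 4.694836, so |z| = sqrt(4.694836) = 2.1668 for both roots.
Moduli of all roots: 2.1668, 2.1668.
All moduli strictly greater than 1? Yes.
Verdict: Stationary.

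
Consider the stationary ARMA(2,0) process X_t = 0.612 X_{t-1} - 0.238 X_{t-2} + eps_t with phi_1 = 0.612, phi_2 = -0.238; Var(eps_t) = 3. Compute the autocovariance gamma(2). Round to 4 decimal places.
\gamma(2) = 0.2716

Multiply the model equation by X_{t-k} and take expectations. With theta_0 = psi_0 = 1 and psi_j the MA(infinity) weights, this gives
  gamma(k) - sum_i phi_i gamma(k-i) = c_k,
  c_k = sigma^2 * sum_{j=k..q} theta_j psi_{j-k}   (c_k = 0 for k > q),
using gamma(-m) = gamma(m).
Pure AR (q = 0): c_0 = sigma^2 = 3, c_k = 0 for k >= 1.
Equations for k = 0, 1, 2 (AR order 2, c_2 = 0):
  (E0) gamma(0) = phi_1 gamma(1) + phi_2 gamma(2) + c_0
  (E1) gamma(1) = phi_1 gamma(0) + phi_2 gamma(1) + c_1
  (E2) gamma(2) = phi_1 gamma(1) + phi_2 gamma(0)
From (E1): gamma(1) = A gamma(0) + B with
  A = phi_1 / (1 - phi_2) = 0.612 / 1.238 = 0.494346,   B = c_1 / (1 - phi_2) = 0 / 1.238 = 0.
Insert (E2) into (E0): gamma(0) (1 - phi_2^2) = phi_1 (1 + phi_2) gamma(1) + c_0.
  phi_1 (1 + phi_2) = (0.612)(0.762) = 0.466344,   1 - phi_2^2 = 0.943356.
Replace gamma(1) by A gamma(0) + B and collect gamma(0):
  gamma(0) [0.943356 - (0.466344)(0.494346)] = c_0 = 3
  gamma(0) * 0.712821 = 3
  gamma(0) = 3 / 0.712821 = 4.208631.
  gamma(1) = A gamma(0) = (0.494346)(4.208631) = 2.080519.
  gamma(2) = phi_1 gamma(1) + phi_2 gamma(0) = (0.612)(2.080519) + (-0.238)(4.208631) = 0.271623.
Therefore gamma(2) = 0.2716 (to 4 decimal places).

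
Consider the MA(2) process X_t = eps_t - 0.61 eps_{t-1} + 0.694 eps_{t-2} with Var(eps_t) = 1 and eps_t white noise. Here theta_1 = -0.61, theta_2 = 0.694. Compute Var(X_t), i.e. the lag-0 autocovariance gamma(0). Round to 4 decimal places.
\gamma(0) = 1.8537

For an MA(q) process X_t = eps_t + sum_i theta_i eps_{t-i} with
Var(eps_t) = sigma^2, the variance is
  gamma(0) = sigma^2 * (1 + sum_i theta_i^2).
  sum_i theta_i^2 = (-0.61)^2 + (0.694)^2 = 0.3721 + 0.481636 = 0.853736.
  gamma(0) = 1 * (1 + 0.853736) = 1 * 1.853736 = 1.853736, which rounds to 1.8537.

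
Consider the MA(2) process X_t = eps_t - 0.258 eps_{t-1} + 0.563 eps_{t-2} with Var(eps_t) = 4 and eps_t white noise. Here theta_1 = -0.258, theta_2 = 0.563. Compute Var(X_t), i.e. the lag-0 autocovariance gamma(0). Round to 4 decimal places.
\gamma(0) = 5.5341

For an MA(q) process X_t = eps_t + sum_i theta_i eps_{t-i} with
Var(eps_t) = sigma^2, the variance is
  gamma(0) = sigma^2 * (1 + sum_i theta_i^2).
  sum_i theta_i^2 = (-0.258)^2 + (0.563)^2 = 0.066564 + 0.316969 = 0.383533.
  gamma(0) = 4 * (1 + 0.383533) = 4 * 1.383533 = 5.534132, which rounds to 5.5341.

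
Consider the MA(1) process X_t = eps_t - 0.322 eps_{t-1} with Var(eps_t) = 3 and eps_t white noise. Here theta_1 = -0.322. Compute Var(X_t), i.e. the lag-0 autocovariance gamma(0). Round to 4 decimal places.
\gamma(0) = 3.3111

For an MA(q) process X_t = eps_t + sum_i theta_i eps_{t-i} with
Var(eps_t) = sigma^2, the variance is
  gamma(0) = sigma^2 * (1 + sum_i theta_i^2).
  sum_i theta_i^2 = (-0.322)^2 = 0.103684.
  gamma(0) = 3 * (1 + 0.103684) = 3 * 1.103684 = 3.311052, which rounds to 3.3111.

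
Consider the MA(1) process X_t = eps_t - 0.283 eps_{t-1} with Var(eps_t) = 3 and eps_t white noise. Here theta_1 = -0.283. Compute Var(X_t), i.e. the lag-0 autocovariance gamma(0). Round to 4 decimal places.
\gamma(0) = 3.2403

For an MA(q) process X_t = eps_t + sum_i theta_i eps_{t-i} with
Var(eps_t) = sigma^2, the variance is
  gamma(0) = sigma^2 * (1 + sum_i theta_i^2).
  sum_i theta_i^2 = (-0.283)^2 = 0.080089.
  gamma(0) = 3 * (1 + 0.080089) = 3 * 1.080089 = 3.240267, which rounds to 3.2403.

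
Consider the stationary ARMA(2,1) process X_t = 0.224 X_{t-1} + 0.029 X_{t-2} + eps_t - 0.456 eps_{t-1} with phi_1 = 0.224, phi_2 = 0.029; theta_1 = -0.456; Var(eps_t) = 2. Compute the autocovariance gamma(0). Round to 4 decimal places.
\gamma(0) = 2.1090

Multiply the model equation by X_{t-k} and take expectations. With theta_0 = psi_0 = 1 and psi_j the MA(infinity) weights, this gives
  gamma(k) - sum_i phi_i gamma(k-i) = c_k,
  c_k = sigma^2 * sum_{j=k..q} theta_j psi_{j-k}   (c_k = 0 for k > q),
using gamma(-m) = gamma(m).
psi-weights needed (psi_j = theta_j + sum_i phi_i psi_{j-i}):
  psi_1 = theta_1 + phi_1 = -0.456 + (0.224) = -0.232
Right-hand sides:
  c_0 = sigma^2 (1 + theta_1 psi_1) = 2 * (1 + (-0.456)(-0.232)) = 2 * 1.105792 = 2.211584
  c_1 = sigma^2 theta_1 = 2 * (-0.456) = -0.912
  c_2 = 0
Equations for k = 0, 1, 2 (AR order 2, c_2 = 0):
  (E0) gamma(0) = phi_1 gamma(1) + phi_2 gamma(2) + c_0
  (E1) gamma(1) = phi_1 gamma(0) + phi_2 gamma(1) + c_1
  (E2) gamma(2) = phi_1 gamma(1) + phi_2 gamma(0)
From (E1): gamma(1) = A gamma(0) + B with
  A = phi_1 / (1 - phi_2) = 0.224 / 0.971 = 0.23069,   B = c_1 / (1 - phi_2) = -0.912 / 0.971 = -0.939238.
Insert (E2) into (E0): gamma(0) (1 - phi_2^2) = phi_1 (1 + phi_2) gamma(1) + c_0.
  phi_1 (1 + phi_2) = (0.224)(1.029) = 0.230496,   1 - phi_2^2 = 0.999159.
Replace gamma(1) by A gamma(0) + B and collect gamma(0):
  gamma(0) [0.999159 - (0.230496)(0.23069)] = (0.230496)(-0.939238) + 2.211584
  gamma(0) * 0.945986 = 1.995093
  gamma(0) = 1.995093 / 0.945986 = 2.10901.
Therefore gamma(0) = 2.1090 (to 4 decimal places).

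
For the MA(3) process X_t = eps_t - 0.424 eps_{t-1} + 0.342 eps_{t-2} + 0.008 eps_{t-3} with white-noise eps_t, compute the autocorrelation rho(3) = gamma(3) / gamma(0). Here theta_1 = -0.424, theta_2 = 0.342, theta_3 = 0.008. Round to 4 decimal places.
\rho(3) = 0.0062

For an MA(q) process with theta_0 = 1, the autocovariance is
  gamma(k) = sigma^2 * sum_{i=0..q-k} theta_i * theta_{i+k},
and rho(k) = gamma(k) / gamma(0). Sigma^2 cancels.
  numerator   = (1)*(0.008) = 0.008.
  denominator = (1)^2 + (-0.424)^2 + (0.342)^2 + (0.008)^2 = 1.296804.
  rho(3) = 0.008 / 1.296804 = 0.0062.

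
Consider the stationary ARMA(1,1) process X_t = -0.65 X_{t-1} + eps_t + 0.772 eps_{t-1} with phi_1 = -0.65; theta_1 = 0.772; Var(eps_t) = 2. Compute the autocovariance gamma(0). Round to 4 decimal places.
\gamma(0) = 2.0515

Multiply the model equation by X_{t-k} and take expectations. With theta_0 = psi_0 = 1 and psi_j the MA(infinity) weights, this gives
  gamma(k) - sum_i phi_i gamma(k-i) = c_k,
  c_k = sigma^2 * sum_{j=k..q} theta_j psi_{j-k}   (c_k = 0 for k > q),
using gamma(-m) = gamma(m).
psi-weights needed (psi_j = theta_j + sum_i phi_i psi_{j-i}):
  psi_1 = theta_1 + phi_1 = 0.772 + (-0.65) = 0.122
Right-hand sides:
  c_0 = sigma^2 (1 + theta_1 psi_1) = 2 * (1 + (0.772)(0.122)) = 2 * 1.094184 = 2.188368
  c_1 = sigma^2 theta_1 = 2 * (0.772) = 1.544
  c_2 = 0
Equations for k = 0 and k = 1 (AR order 1):
  gamma(0) = phi_1 gamma(1) + c_0
  gamma(1) = phi_1 gamma(0) + c_1
Substituting the second into the first: gamma(0) (1 - phi_1^2) = c_0 + phi_1 c_1, so
  gamma(0) = (c_0 + phi_1 c_1) / (1 - phi_1^2) = (2.188368 + (-0.65)(1.544)) / (1 - (-0.65)^2) = 1.184768 / 0.5775 = 2.051546.
Therefore gamma(0) = 2.0515 (to 4 decimal places).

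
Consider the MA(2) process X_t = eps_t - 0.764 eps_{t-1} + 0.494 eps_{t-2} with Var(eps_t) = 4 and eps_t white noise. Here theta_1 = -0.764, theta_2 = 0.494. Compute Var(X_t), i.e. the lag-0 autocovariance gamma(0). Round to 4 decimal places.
\gamma(0) = 7.3109

For an MA(q) process X_t = eps_t + sum_i theta_i eps_{t-i} with
Var(eps_t) = sigma^2, the variance is
  gamma(0) = sigma^2 * (1 + sum_i theta_i^2).
  sum_i theta_i^2 = (-0.764)^2 + (0.494)^2 = 0.583696 + 0.244036 = 0.827732.
  gamma(0) = 4 * (1 + 0.827732) = 4 * 1.827732 = 7.310928, which rounds to 7.3109.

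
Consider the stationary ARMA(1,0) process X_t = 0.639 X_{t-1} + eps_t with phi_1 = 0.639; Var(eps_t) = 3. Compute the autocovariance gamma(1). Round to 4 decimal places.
\gamma(1) = 3.2399

Multiply the model equation by X_{t-k} and take expectations. With theta_0 = psi_0 = 1 and psi_j the MA(infinity) weights, this gives
  gamma(k) - sum_i phi_i gamma(k-i) = c_k,
  c_k = sigma^2 * sum_{j=k..q} theta_j psi_{j-k}   (c_k = 0 for k > q),
using gamma(-m) = gamma(m).
Pure AR (q = 0): c_0 = sigma^2 = 3, c_k = 0 for k >= 1.
Equations for k = 0 and k = 1 (AR order 1):
  gamma(0) = phi_1 gamma(1) + c_0
  gamma(1) = phi_1 gamma(0) + c_1
Substituting the second into the first: gamma(0) (1 - phi_1^2) = c_0 + phi_1 c_1, so
  gamma(0) = c_0 / (1 - phi_1^2) = 3 / (1 - (0.639)^2) = 3 / 0.591679 = 5.070317.
  gamma(1) = phi_1 gamma(0) = (0.639)(5.070317) = 3.239932.
Therefore gamma(1) = 3.2399 (to 4 decimal places).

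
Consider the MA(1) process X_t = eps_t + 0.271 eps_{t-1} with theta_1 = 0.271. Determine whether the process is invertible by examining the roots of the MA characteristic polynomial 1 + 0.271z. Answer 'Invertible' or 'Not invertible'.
\text{Invertible}

The MA(q) characteristic polynomial is P(z) = 1 + 0.271z.
Invertibility requires all roots to lie outside the unit circle, i.e. |z| > 1 for every root.
This is linear in z: 1 + (0.271) z = 0  =>  z = -1/(0.271) = -3.690037,  |z| = 3.690037.
Moduli of all roots: 3.6900.
All moduli strictly greater than 1? Yes.
Verdict: Invertible.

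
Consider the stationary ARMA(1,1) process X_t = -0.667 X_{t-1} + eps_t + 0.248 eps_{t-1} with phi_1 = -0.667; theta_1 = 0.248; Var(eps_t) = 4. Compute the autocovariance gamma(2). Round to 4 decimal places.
\gamma(2) = 1.6807

Multiply the model equation by X_{t-k} and take expectations. With theta_0 = psi_0 = 1 and psi_j the MA(infinity) weights, this gives
  gamma(k) - sum_i phi_i gamma(k-i) = c_k,
  c_k = sigma^2 * sum_{j=k..q} theta_j psi_{j-k}   (c_k = 0 for k > q),
using gamma(-m) = gamma(m).
psi-weights needed (psi_j = theta_j + sum_i phi_i psi_{j-i}):
  psi_1 = theta_1 + phi_1 = 0.248 + (-0.667) = -0.419
Right-hand sides:
  c_0 = sigma^2 (1 + theta_1 psi_1) = 4 * (1 + (0.248)(-0.419)) = 4 * 0.896088 = 3.584352
  c_1 = sigma^2 theta_1 = 4 * (0.248) = 0.992
  c_2 = 0
Equations for k = 0 and k = 1 (AR order 1):
  gamma(0) = phi_1 gamma(1) + c_0
  gamma(1) = phi_1 gamma(0) + c_1
Substituting the second into the first: gamma(0) (1 - phi_1^2) = c_0 + phi_1 c_1, so
  gamma(0) = (c_0 + phi_1 c_1) / (1 - phi_1^2) = (3.584352 + (-0.667)(0.992)) / (1 - (-0.667)^2) = 2.922688 / 0.555111 = 5.265051.
  gamma(1) = phi_1 gamma(0) + c_1 = (-0.667)(5.265051) + (0.992) = -2.519789.
For k = 2 (> q): gamma(2) = phi_1 gamma(1) = (-0.667)(-2.519789) = 1.680699.
Therefore gamma(2) = 1.6807 (to 4 decimal places).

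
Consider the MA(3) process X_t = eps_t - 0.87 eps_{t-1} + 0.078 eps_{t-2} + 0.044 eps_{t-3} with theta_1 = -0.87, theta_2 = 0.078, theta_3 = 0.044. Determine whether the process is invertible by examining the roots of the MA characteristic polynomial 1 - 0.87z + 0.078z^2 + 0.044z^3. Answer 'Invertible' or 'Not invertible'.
\text{Invertible}

The MA(q) characteristic polynomial is P(z) = 1 - 0.87z + 0.078z^2 + 0.044z^3.
Invertibility requires all roots to lie outside the unit circle, i.e. |z| > 1 for every root.
Degree 3: look for a simple real root z0 first, then factor out (1 - z/z0) and solve the remaining quadratic.
Testing z0 = 2.5: P(2.5) = 1 + (-0.87)(2.5) + (0.078)(2.5)^2 + (0.044)(2.5)^3
  = 1 + (-2.175) + (0.4875) + (0.6875) = 0.  So z_0 = 2.5 is a root, |z_0| = 2.5.
Divide out the factor (1 - 0.4 z) = (1 - z/z0) (since 1/z0 = 0.4):
  P(z) = (1 - 0.4 z)(1 + (-0.47) z + (-0.11) z^2)
  [check: z-coef -0.47 - (0.4) = -0.87; z^2-coef -0.11 - (0.4)(-0.47) = 0.078; z^3-coef -(0.4)(-0.11) = 0.044.]
Remaining roots from the quadratic factor 1 + (-0.47) z + (-0.11) z^2:
  Set 1 + (-0.47) z + (-0.11) z^2 = 0, i.e. a z^2 + b z + c = 0 with a = -0.11, b = -0.47, c = 1.
  Discriminant D = b^2 - 4ac = (-0.47)^2 - 4*(-0.11)*1 = 0.2209 - (-0.44) = 0.6609.
  D >= 0, so the roots are real: z = (-b +/- sqrt(D)) / (2a) = (0.47 +/- 0.812958) / (-0.22).
    z_1 = (0.47 + 0.812958) / (-0.22) = -5.8316,   |z_1| = 5.8316.
    z_2 = (0.47 - 0.812958) / (-0.22) = 1.5589,   |z_2| = 1.5589.
Moduli of all roots: 2.5000, 5.8316, 1.5589.
All moduli strictly greater than 1? Yes.
Verdict: Invertible.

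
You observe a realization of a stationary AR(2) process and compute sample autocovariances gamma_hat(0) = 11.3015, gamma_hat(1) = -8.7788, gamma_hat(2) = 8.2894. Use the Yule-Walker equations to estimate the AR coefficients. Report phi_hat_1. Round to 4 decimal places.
\hat\phi_{1} = -0.5220

The Yule-Walker equations for an AR(p) process read, in matrix form,
  Gamma_p phi = r_p,   with   (Gamma_p)_{ij} = gamma(|i - j|),
                       (r_p)_i = gamma(i),   i,j = 1..p.
Substitute the sample gammas (Toeplitz matrix and right-hand side of size 2):
  Gamma_p = [[11.3015, -8.7788], [-8.7788, 11.3015]]
  r_p     = [-8.7788, 8.2894]
Written out:
  11.3015 phi_1 - 8.7788 phi_2 = -8.7788
  -8.7788 phi_1 + 11.3015 phi_2 = 8.2894
Solve by Cramer's rule:
  det = gamma(0)^2 - gamma(1)^2 = (11.3015)^2 - (-8.7788)^2 = 127.72390225 - 77.06732944 = 50.65657281
  phi_hat_1 = [gamma(1) gamma(0) - gamma(1) gamma(2)] / det = [(-8.7788)(11.3015) - (-8.7788)(8.2894)] / 50.65657281 = -26.44262348 / 50.65657281 = -0.522
  phi_hat_2 = [gamma(0) gamma(2) - gamma(1)^2] / det = [(11.3015)(8.2894) - (-8.7788)^2] / 50.65657281 = 16.61532466 / 50.65657281 = 0.328
So phi_hat = [-0.5220, 0.3280].
Therefore phi_hat_1 = -0.5220.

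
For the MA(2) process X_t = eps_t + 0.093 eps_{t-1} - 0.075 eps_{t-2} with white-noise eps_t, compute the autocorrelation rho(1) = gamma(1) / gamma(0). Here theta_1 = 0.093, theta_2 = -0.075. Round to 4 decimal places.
\rho(1) = 0.0848

For an MA(q) process with theta_0 = 1, the autocovariance is
  gamma(k) = sigma^2 * sum_{i=0..q-k} theta_i * theta_{i+k},
and rho(k) = gamma(k) / gamma(0). Sigma^2 cancels.
  numerator   = (1)*(0.093) + (0.093)*(-0.075) = 0.086025.
  denominator = (1)^2 + (0.093)^2 + (-0.075)^2 = 1.014274.
  rho(1) = 0.086025 / 1.014274 = 0.0848.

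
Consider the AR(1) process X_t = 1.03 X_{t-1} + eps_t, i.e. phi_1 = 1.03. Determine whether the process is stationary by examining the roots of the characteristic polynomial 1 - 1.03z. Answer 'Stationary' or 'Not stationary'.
\text{Not stationary}

The AR(p) characteristic polynomial is P(z) = 1 - 1.03z.
Stationarity requires all roots to lie outside the unit circle, i.e. |z| > 1 for every root.
This is linear in z: 1 + (-1.03) z = 0  =>  z = -1/(-1.03) = 0.970874,  |z| = 0.970874.
Moduli of all roots: 0.9709.
All moduli strictly greater than 1? No.
Verdict: Not stationary.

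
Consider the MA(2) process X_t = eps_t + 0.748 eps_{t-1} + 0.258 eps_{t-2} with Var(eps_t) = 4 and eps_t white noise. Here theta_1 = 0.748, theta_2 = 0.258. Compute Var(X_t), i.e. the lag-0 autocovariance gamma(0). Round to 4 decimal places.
\gamma(0) = 6.5043

For an MA(q) process X_t = eps_t + sum_i theta_i eps_{t-i} with
Var(eps_t) = sigma^2, the variance is
  gamma(0) = sigma^2 * (1 + sum_i theta_i^2).
  sum_i theta_i^2 = (0.748)^2 + (0.258)^2 = 0.559504 + 0.066564 = 0.626068.
  gamma(0) = 4 * (1 + 0.626068) = 4 * 1.626068 = 6.504272, which rounds to 6.5043.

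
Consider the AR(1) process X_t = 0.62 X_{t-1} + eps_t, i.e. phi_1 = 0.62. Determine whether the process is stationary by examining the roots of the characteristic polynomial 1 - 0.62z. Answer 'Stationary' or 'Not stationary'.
\text{Stationary}

The AR(p) characteristic polynomial is P(z) = 1 - 0.62z.
Stationarity requires all roots to lie outside the unit circle, i.e. |z| > 1 for every root.
This is linear in z: 1 + (-0.62) z = 0  =>  z = -1/(-0.62) = 1.612903,  |z| = 1.612903.
Moduli of all roots: 1.6129.
All moduli strictly greater than 1? Yes.
Verdict: Stationary.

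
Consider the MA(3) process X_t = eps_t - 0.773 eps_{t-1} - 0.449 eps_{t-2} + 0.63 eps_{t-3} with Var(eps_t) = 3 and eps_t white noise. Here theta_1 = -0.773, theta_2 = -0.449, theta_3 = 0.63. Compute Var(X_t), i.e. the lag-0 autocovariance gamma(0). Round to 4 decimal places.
\gamma(0) = 6.5881

For an MA(q) process X_t = eps_t + sum_i theta_i eps_{t-i} with
Var(eps_t) = sigma^2, the variance is
  gamma(0) = sigma^2 * (1 + sum_i theta_i^2).
  sum_i theta_i^2 = (-0.773)^2 + (-0.449)^2 + (0.63)^2 = 0.597529 + 0.201601 + 0.3969 = 1.19603.
  gamma(0) = 3 * (1 + 1.19603) = 3 * 2.19603 = 6.58809, which rounds to 6.5881.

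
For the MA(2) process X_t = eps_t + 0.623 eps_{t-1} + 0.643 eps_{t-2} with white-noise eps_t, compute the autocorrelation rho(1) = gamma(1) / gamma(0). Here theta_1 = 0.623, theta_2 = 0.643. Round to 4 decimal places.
\rho(1) = 0.5682

For an MA(q) process with theta_0 = 1, the autocovariance is
  gamma(k) = sigma^2 * sum_{i=0..q-k} theta_i * theta_{i+k},
and rho(k) = gamma(k) / gamma(0). Sigma^2 cancels.
  numerator   = (1)*(0.623) + (0.623)*(0.643) = 1.023589.
  denominator = (1)^2 + (0.623)^2 + (0.643)^2 = 1.801578.
  rho(1) = 1.023589 / 1.801578 = 0.5682.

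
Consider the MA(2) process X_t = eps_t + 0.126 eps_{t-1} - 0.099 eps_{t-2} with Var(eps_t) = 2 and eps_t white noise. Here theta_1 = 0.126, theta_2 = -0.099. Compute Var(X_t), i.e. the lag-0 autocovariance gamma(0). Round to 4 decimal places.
\gamma(0) = 2.0514

For an MA(q) process X_t = eps_t + sum_i theta_i eps_{t-i} with
Var(eps_t) = sigma^2, the variance is
  gamma(0) = sigma^2 * (1 + sum_i theta_i^2).
  sum_i theta_i^2 = (0.126)^2 + (-0.099)^2 = 0.015876 + 0.009801 = 0.025677.
  gamma(0) = 2 * (1 + 0.025677) = 2 * 1.025677 = 2.051354, which rounds to 2.0514.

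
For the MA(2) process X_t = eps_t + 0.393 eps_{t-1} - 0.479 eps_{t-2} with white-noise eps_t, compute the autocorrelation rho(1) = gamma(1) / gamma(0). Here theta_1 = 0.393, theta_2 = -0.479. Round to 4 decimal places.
\rho(1) = 0.1480

For an MA(q) process with theta_0 = 1, the autocovariance is
  gamma(k) = sigma^2 * sum_{i=0..q-k} theta_i * theta_{i+k},
and rho(k) = gamma(k) / gamma(0). Sigma^2 cancels.
  numerator   = (1)*(0.393) + (0.393)*(-0.479) = 0.204753.
  denominator = (1)^2 + (0.393)^2 + (-0.479)^2 = 1.38389.
  rho(1) = 0.204753 / 1.38389 = 0.1480.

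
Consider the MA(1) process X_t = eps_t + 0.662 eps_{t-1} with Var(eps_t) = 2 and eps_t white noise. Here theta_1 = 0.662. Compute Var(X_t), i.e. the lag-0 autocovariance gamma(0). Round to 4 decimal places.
\gamma(0) = 2.8765

For an MA(q) process X_t = eps_t + sum_i theta_i eps_{t-i} with
Var(eps_t) = sigma^2, the variance is
  gamma(0) = sigma^2 * (1 + sum_i theta_i^2).
  sum_i theta_i^2 = (0.662)^2 = 0.438244.
  gamma(0) = 2 * (1 + 0.438244) = 2 * 1.438244 = 2.876488, which rounds to 2.8765.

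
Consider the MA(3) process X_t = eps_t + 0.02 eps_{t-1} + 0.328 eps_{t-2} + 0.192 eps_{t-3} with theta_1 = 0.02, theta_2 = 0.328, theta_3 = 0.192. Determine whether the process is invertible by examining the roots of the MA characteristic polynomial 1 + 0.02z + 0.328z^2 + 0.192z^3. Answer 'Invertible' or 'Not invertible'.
\text{Invertible}

The MA(q) characteristic polynomial is P(z) = 1 + 0.02z + 0.328z^2 + 0.192z^3.
Invertibility requires all roots to lie outside the unit circle, i.e. |z| > 1 for every root.
Degree 3: look for a simple real root z0 first, then factor out (1 - z/z0) and solve the remaining quadratic.
Testing z0 = -2.5: P(-2.5) = 1 + (0.02)(-2.5) + (0.328)(-2.5)^2 + (0.192)(-2.5)^3
  = 1 + (-0.05) + (2.05) + (-3) = 0.  So z_0 = -2.5 is a root, |z_0| = 2.5.
Divide out the factor (1 + 0.4 z) = (1 - z/z0) (since 1/z0 = -0.4):
  P(z) = (1 + 0.4 z)(1 + (-0.38) z + (0.48) z^2)
  [check: z-coef -0.38 - (-0.4) = 0.02; z^2-coef 0.48 - (-0.4)(-0.38) = 0.328; z^3-coef -(-0.4)(0.48) = 0.192.]
Remaining roots from the quadratic factor 1 + (-0.38) z + (0.48) z^2:
  Set 1 + (-0.38) z + (0.48) z^2 = 0, i.e. a z^2 + b z + c = 0 with a = 0.48, b = -0.38, c = 1.
  Discriminant D = b^2 - 4ac = (-0.38)^2 - 4*(0.48)*1 = 0.1444 - (1.92) = -1.7756.
  D < 0, so the roots are the complex-conjugate pair z = (-b +/- i sqrt(-D)) / (2a) = 0.3958 +/- 1.388i.
  For a conjugate pair |z|^2 = z * conj(z) = (product of roots) = c/a = 1/(0.48) = 2.083333, so |z| = sqrt(2.083333) = 1.4434 for both roots.
Moduli of all roots: 2.5000, 1.4434, 1.4434.
All moduli strictly greater than 1? Yes.
Verdict: Invertible.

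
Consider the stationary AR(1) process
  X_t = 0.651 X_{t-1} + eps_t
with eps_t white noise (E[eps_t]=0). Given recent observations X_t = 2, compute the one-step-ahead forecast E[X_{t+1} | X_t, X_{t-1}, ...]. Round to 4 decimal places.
E[X_{t+1} \mid \mathcal F_t] = 1.3020

For an AR(p) model X_t = c + sum_i phi_i X_{t-i} + eps_t, the
one-step-ahead conditional mean is
  E[X_{t+1} | X_t, ...] = c + sum_i phi_i X_{t+1-i}.
Substitute known values:
  E[X_{t+1} | ...] = (0.651) * (2)
                   = 1.3020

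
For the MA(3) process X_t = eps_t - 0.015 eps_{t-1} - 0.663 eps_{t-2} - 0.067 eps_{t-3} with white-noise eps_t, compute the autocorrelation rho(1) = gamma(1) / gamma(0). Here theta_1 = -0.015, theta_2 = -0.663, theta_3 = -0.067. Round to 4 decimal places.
\rho(1) = 0.0273

For an MA(q) process with theta_0 = 1, the autocovariance is
  gamma(k) = sigma^2 * sum_{i=0..q-k} theta_i * theta_{i+k},
and rho(k) = gamma(k) / gamma(0). Sigma^2 cancels.
  numerator   = (1)*(-0.015) + (-0.015)*(-0.663) + (-0.663)*(-0.067) = 0.039366.
  denominator = (1)^2 + (-0.015)^2 + (-0.663)^2 + (-0.067)^2 = 1.444283.
  rho(1) = 0.039366 / 1.444283 = 0.0273.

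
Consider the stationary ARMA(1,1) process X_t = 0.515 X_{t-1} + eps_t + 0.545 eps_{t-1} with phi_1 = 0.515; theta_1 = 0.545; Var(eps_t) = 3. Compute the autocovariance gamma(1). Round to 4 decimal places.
\gamma(1) = 5.5426

Multiply the model equation by X_{t-k} and take expectations. With theta_0 = psi_0 = 1 and psi_j the MA(infinity) weights, this gives
  gamma(k) - sum_i phi_i gamma(k-i) = c_k,
  c_k = sigma^2 * sum_{j=k..q} theta_j psi_{j-k}   (c_k = 0 for k > q),
using gamma(-m) = gamma(m).
psi-weights needed (psi_j = theta_j + sum_i phi_i psi_{j-i}):
  psi_1 = theta_1 + phi_1 = 0.545 + (0.515) = 1.06
Right-hand sides:
  c_0 = sigma^2 (1 + theta_1 psi_1) = 3 * (1 + (0.545)(1.06)) = 3 * 1.5777 = 4.7331
  c_1 = sigma^2 theta_1 = 3 * (0.545) = 1.635
  c_2 = 0
Equations for k = 0 and k = 1 (AR order 1):
  gamma(0) = phi_1 gamma(1) + c_0
  gamma(1) = phi_1 gamma(0) + c_1
Substituting the second into the first: gamma(0) (1 - phi_1^2) = c_0 + phi_1 c_1, so
  gamma(0) = (c_0 + phi_1 c_1) / (1 - phi_1^2) = (4.7331 + (0.515)(1.635)) / (1 - (0.515)^2) = 5.575125 / 0.734775 = 7.587527.
  gamma(1) = phi_1 gamma(0) + c_1 = (0.515)(7.587527) + (1.635) = 5.542576.
Therefore gamma(1) = 5.5426 (to 4 decimal places).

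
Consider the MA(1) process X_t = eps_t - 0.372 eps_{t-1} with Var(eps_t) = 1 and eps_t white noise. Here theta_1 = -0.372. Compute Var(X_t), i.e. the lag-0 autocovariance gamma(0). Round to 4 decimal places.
\gamma(0) = 1.1384

For an MA(q) process X_t = eps_t + sum_i theta_i eps_{t-i} with
Var(eps_t) = sigma^2, the variance is
  gamma(0) = sigma^2 * (1 + sum_i theta_i^2).
  sum_i theta_i^2 = (-0.372)^2 = 0.138384.
  gamma(0) = 1 * (1 + 0.138384) = 1 * 1.138384 = 1.138384, which rounds to 1.1384.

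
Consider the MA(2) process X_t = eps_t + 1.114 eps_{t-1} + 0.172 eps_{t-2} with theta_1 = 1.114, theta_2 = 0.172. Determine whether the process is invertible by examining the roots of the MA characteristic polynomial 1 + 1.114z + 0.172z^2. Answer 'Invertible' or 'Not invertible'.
\text{Invertible}

The MA(q) characteristic polynomial is P(z) = 1 + 1.114z + 0.172z^2.
Invertibility requires all roots to lie outside the unit circle, i.e. |z| > 1 for every root.
Set 1 + (1.114) z + (0.172) z^2 = 0, i.e. a z^2 + b z + c = 0 with a = 0.172, b = 1.114, c = 1.
Discriminant D = b^2 - 4ac = (1.114)^2 - 4*(0.172)*1 = 1.240996 - (0.688) = 0.552996.
D >= 0, so the roots are real: z = (-b +/- sqrt(D)) / (2a) = (-1.114 +/- 0.743637) / (0.344).
  z_1 = (-1.114 + 0.743637) / (0.344) = -1.0766,   |z_1| = 1.0766.
  z_2 = (-1.114 - 0.743637) / (0.344) = -5.4001,   |z_2| = 5.4001.
Moduli of all roots: 1.0766, 5.4001.
All moduli strictly greater than 1? Yes.
Verdict: Invertible.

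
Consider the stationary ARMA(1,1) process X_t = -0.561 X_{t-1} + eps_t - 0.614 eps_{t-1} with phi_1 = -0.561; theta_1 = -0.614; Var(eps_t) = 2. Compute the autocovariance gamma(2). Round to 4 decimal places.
\gamma(2) = 2.5865

Multiply the model equation by X_{t-k} and take expectations. With theta_0 = psi_0 = 1 and psi_j the MA(infinity) weights, this gives
  gamma(k) - sum_i phi_i gamma(k-i) = c_k,
  c_k = sigma^2 * sum_{j=k..q} theta_j psi_{j-k}   (c_k = 0 for k > q),
using gamma(-m) = gamma(m).
psi-weights needed (psi_j = theta_j + sum_i phi_i psi_{j-i}):
  psi_1 = theta_1 + phi_1 = -0.614 + (-0.561) = -1.175
Right-hand sides:
  c_0 = sigma^2 (1 + theta_1 psi_1) = 2 * (1 + (-0.614)(-1.175)) = 2 * 1.72145 = 3.4429
  c_1 = sigma^2 theta_1 = 2 * (-0.614) = -1.228
  c_2 = 0
Equations for k = 0 and k = 1 (AR order 1):
  gamma(0) = phi_1 gamma(1) + c_0
  gamma(1) = phi_1 gamma(0) + c_1
Substituting the second into the first: gamma(0) (1 - phi_1^2) = c_0 + phi_1 c_1, so
  gamma(0) = (c_0 + phi_1 c_1) / (1 - phi_1^2) = (3.4429 + (-0.561)(-1.228)) / (1 - (-0.561)^2) = 4.131808 / 0.685279 = 6.029381.
  gamma(1) = phi_1 gamma(0) + c_1 = (-0.561)(6.029381) + (-1.228) = -4.610483.
For k = 2 (> q): gamma(2) = phi_1 gamma(1) = (-0.561)(-4.610483) = 2.586481.
Therefore gamma(2) = 2.5865 (to 4 decimal places).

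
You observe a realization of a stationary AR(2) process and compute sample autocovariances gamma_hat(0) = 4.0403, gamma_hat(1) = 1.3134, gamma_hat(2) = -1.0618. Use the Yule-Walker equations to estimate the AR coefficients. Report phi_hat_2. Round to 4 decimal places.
\hat\phi_{2} = -0.4120

The Yule-Walker equations for an AR(p) process read, in matrix form,
  Gamma_p phi = r_p,   with   (Gamma_p)_{ij} = gamma(|i - j|),
                       (r_p)_i = gamma(i),   i,j = 1..p.
Substitute the sample gammas (Toeplitz matrix and right-hand side of size 2):
  Gamma_p = [[4.0403, 1.3134], [1.3134, 4.0403]]
  r_p     = [1.3134, -1.0618]
Written out:
  4.0403 phi_1 + 1.3134 phi_2 = 1.3134
  1.3134 phi_1 + 4.0403 phi_2 = -1.0618
Solve by Cramer's rule:
  det = gamma(0)^2 - gamma(1)^2 = (4.0403)^2 - (1.3134)^2 = 16.32402409 - 1.72501956 = 14.59900453
  phi_hat_1 = [gamma(1) gamma(0) - gamma(1) gamma(2)] / det = [(1.3134)(4.0403) - (1.3134)(-1.0618)] / 14.59900453 = 6.70109814 / 14.59900453 = 0.459
  phi_hat_2 = [gamma(0) gamma(2) - gamma(1)^2] / det = [(4.0403)(-1.0618) - (1.3134)^2] / 14.59900453 = -6.0150101 / 14.59900453 = -0.412
So phi_hat = [0.4590, -0.4120].
Therefore phi_hat_2 = -0.4120.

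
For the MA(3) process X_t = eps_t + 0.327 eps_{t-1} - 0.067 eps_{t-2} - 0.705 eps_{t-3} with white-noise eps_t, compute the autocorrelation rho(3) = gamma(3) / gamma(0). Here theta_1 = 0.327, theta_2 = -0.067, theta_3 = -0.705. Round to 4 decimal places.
\rho(3) = -0.4383

For an MA(q) process with theta_0 = 1, the autocovariance is
  gamma(k) = sigma^2 * sum_{i=0..q-k} theta_i * theta_{i+k},
and rho(k) = gamma(k) / gamma(0). Sigma^2 cancels.
  numerator   = (1)*(-0.705) = -0.705.
  denominator = (1)^2 + (0.327)^2 + (-0.067)^2 + (-0.705)^2 = 1.608443.
  rho(3) = -0.705 / 1.608443 = -0.4383.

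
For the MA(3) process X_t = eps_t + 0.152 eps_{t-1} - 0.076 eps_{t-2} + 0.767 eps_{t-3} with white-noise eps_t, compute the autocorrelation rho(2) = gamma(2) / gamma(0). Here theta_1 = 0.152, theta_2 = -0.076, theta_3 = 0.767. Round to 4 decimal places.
\rho(2) = 0.0251

For an MA(q) process with theta_0 = 1, the autocovariance is
  gamma(k) = sigma^2 * sum_{i=0..q-k} theta_i * theta_{i+k},
and rho(k) = gamma(k) / gamma(0). Sigma^2 cancels.
  numerator   = (1)*(-0.076) + (0.152)*(0.767) = 0.040584.
  denominator = (1)^2 + (0.152)^2 + (-0.076)^2 + (0.767)^2 = 1.617169.
  rho(2) = 0.040584 / 1.617169 = 0.0251.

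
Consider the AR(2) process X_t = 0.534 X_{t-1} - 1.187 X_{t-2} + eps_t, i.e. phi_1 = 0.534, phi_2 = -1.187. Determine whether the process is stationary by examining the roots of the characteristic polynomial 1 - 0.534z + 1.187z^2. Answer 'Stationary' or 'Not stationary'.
\text{Not stationary}

The AR(p) characteristic polynomial is P(z) = 1 - 0.534z + 1.187z^2.
Stationarity requires all roots to lie outside the unit circle, i.e. |z| > 1 for every root.
Set 1 + (-0.534) z + (1.187) z^2 = 0, i.e. a z^2 + b z + c = 0 with a = 1.187, b = -0.534, c = 1.
Discriminant D = b^2 - 4ac = (-0.534)^2 - 4*(1.187)*1 = 0.285156 - (4.748) = -4.462844.
D < 0, so the roots are the complex-conjugate pair z = (-b +/- i sqrt(-D)) / (2a) = 0.2249 +/- 0.8899i.
For a conjugate pair |z|^2 = z * conj(z) = (product of roots) = c/a = 1/(1.187) = 0.84246, so |z| = sqrt(0.84246) = 0.9179 for both roots.
Moduli of all roots: 0.9179, 0.9179.
All moduli strictly greater than 1? No.
Verdict: Not stationary.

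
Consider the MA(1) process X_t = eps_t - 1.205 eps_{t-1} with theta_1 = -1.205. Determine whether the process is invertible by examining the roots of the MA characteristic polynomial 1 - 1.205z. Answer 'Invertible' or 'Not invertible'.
\text{Not invertible}

The MA(q) characteristic polynomial is P(z) = 1 - 1.205z.
Invertibility requires all roots to lie outside the unit circle, i.e. |z| > 1 for every root.
This is linear in z: 1 + (-1.205) z = 0  =>  z = -1/(-1.205) = 0.829876,  |z| = 0.829876.
Moduli of all roots: 0.8299.
All moduli strictly greater than 1? No.
Verdict: Not invertible.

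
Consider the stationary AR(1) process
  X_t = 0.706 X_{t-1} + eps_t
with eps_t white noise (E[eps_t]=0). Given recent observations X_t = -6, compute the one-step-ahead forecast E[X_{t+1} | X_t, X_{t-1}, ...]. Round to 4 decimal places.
E[X_{t+1} \mid \mathcal F_t] = -4.2360

For an AR(p) model X_t = c + sum_i phi_i X_{t-i} + eps_t, the
one-step-ahead conditional mean is
  E[X_{t+1} | X_t, ...] = c + sum_i phi_i X_{t+1-i}.
Substitute known values:
  E[X_{t+1} | ...] = (0.706) * (-6)
                   = -4.2360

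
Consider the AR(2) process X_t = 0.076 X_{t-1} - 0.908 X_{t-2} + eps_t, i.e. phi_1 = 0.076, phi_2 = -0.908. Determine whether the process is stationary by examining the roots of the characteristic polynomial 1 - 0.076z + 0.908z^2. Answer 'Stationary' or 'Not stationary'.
\text{Stationary}

The AR(p) characteristic polynomial is P(z) = 1 - 0.076z + 0.908z^2.
Stationarity requires all roots to lie outside the unit circle, i.e. |z| > 1 for every root.
Set 1 + (-0.076) z + (0.908) z^2 = 0, i.e. a z^2 + b z + c = 0 with a = 0.908, b = -0.076, c = 1.
Discriminant D = b^2 - 4ac = (-0.076)^2 - 4*(0.908)*1 = 0.005776 - (3.632) = -3.626224.
D < 0, so the roots are the complex-conjugate pair z = (-b +/- i sqrt(-D)) / (2a) = 0.0419 +/- 1.0486i.
For a conjugate pair |z|^2 = z * conj(z) = (product of roots) = c/a = 1/(0.908) = 1.101322, so |z| = sqrt(1.101322) = 1.0494 for both roots.
Moduli of all roots: 1.0494, 1.0494.
All moduli strictly greater than 1? Yes.
Verdict: Stationary.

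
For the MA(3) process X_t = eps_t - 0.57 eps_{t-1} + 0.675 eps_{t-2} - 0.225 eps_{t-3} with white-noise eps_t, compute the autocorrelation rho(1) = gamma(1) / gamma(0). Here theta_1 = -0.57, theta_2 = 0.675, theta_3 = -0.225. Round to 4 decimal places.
\rho(1) = -0.6043

For an MA(q) process with theta_0 = 1, the autocovariance is
  gamma(k) = sigma^2 * sum_{i=0..q-k} theta_i * theta_{i+k},
and rho(k) = gamma(k) / gamma(0). Sigma^2 cancels.
  numerator   = (1)*(-0.57) + (-0.57)*(0.675) + (0.675)*(-0.225) = -1.106625.
  denominator = (1)^2 + (-0.57)^2 + (0.675)^2 + (-0.225)^2 = 1.83115.
  rho(1) = -1.106625 / 1.83115 = -0.6043.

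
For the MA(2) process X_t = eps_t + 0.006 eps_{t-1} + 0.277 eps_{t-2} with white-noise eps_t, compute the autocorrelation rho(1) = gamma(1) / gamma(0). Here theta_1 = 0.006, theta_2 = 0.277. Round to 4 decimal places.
\rho(1) = 0.0071

For an MA(q) process with theta_0 = 1, the autocovariance is
  gamma(k) = sigma^2 * sum_{i=0..q-k} theta_i * theta_{i+k},
and rho(k) = gamma(k) / gamma(0). Sigma^2 cancels.
  numerator   = (1)*(0.006) + (0.006)*(0.277) = 0.007662.
  denominator = (1)^2 + (0.006)^2 + (0.277)^2 = 1.076765.
  rho(1) = 0.007662 / 1.076765 = 0.0071.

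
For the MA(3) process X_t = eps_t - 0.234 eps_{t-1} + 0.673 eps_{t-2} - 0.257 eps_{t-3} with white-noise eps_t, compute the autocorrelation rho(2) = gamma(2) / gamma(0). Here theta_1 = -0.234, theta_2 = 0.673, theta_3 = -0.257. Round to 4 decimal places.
\rho(2) = 0.4659

For an MA(q) process with theta_0 = 1, the autocovariance is
  gamma(k) = sigma^2 * sum_{i=0..q-k} theta_i * theta_{i+k},
and rho(k) = gamma(k) / gamma(0). Sigma^2 cancels.
  numerator   = (1)*(0.673) + (-0.234)*(-0.257) = 0.733138.
  denominator = (1)^2 + (-0.234)^2 + (0.673)^2 + (-0.257)^2 = 1.573734.
  rho(2) = 0.733138 / 1.573734 = 0.4659.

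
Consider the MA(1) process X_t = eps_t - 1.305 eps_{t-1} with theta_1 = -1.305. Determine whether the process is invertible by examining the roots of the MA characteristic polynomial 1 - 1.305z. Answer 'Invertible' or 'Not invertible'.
\text{Not invertible}

The MA(q) characteristic polynomial is P(z) = 1 - 1.305z.
Invertibility requires all roots to lie outside the unit circle, i.e. |z| > 1 for every root.
This is linear in z: 1 + (-1.305) z = 0  =>  z = -1/(-1.305) = 0.766284,  |z| = 0.766284.
Moduli of all roots: 0.7663.
All moduli strictly greater than 1? No.
Verdict: Not invertible.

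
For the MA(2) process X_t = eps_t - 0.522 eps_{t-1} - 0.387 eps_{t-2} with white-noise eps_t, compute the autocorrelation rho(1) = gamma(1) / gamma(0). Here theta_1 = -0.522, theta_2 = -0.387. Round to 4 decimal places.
\rho(1) = -0.2250

For an MA(q) process with theta_0 = 1, the autocovariance is
  gamma(k) = sigma^2 * sum_{i=0..q-k} theta_i * theta_{i+k},
and rho(k) = gamma(k) / gamma(0). Sigma^2 cancels.
  numerator   = (1)*(-0.522) + (-0.522)*(-0.387) = -0.319986.
  denominator = (1)^2 + (-0.522)^2 + (-0.387)^2 = 1.422253.
  rho(1) = -0.319986 / 1.422253 = -0.2250.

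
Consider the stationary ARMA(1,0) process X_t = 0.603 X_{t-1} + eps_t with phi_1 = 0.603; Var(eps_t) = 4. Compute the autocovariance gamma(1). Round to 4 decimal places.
\gamma(1) = 3.7901

Multiply the model equation by X_{t-k} and take expectations. With theta_0 = psi_0 = 1 and psi_j the MA(infinity) weights, this gives
  gamma(k) - sum_i phi_i gamma(k-i) = c_k,
  c_k = sigma^2 * sum_{j=k..q} theta_j psi_{j-k}   (c_k = 0 for k > q),
using gamma(-m) = gamma(m).
Pure AR (q = 0): c_0 = sigma^2 = 4, c_k = 0 for k >= 1.
Equations for k = 0 and k = 1 (AR order 1):
  gamma(0) = phi_1 gamma(1) + c_0
  gamma(1) = phi_1 gamma(0) + c_1
Substituting the second into the first: gamma(0) (1 - phi_1^2) = c_0 + phi_1 c_1, so
  gamma(0) = c_0 / (1 - phi_1^2) = 4 / (1 - (0.603)^2) = 4 / 0.636391 = 6.285444.
  gamma(1) = phi_1 gamma(0) = (0.603)(6.285444) = 3.790123.
Therefore gamma(1) = 3.7901 (to 4 decimal places).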